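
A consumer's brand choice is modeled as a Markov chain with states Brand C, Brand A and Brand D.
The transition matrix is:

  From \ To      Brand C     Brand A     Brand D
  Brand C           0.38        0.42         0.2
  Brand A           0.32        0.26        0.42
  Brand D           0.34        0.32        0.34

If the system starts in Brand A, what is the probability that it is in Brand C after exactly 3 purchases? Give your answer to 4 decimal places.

Propagate the distribution vector 3 purchases from Brand A.
After 0 purchases: (0.0000, 1.0000, 0.0000)
After 1 purchase: (0.3200, 0.2600, 0.4200)
After 2 purchases: (0.3476, 0.3364, 0.3160)
After 3 purchases: (0.3472, 0.3346, 0.3182)
P(in Brand C after 3 purchases) = 0.3472

0.3472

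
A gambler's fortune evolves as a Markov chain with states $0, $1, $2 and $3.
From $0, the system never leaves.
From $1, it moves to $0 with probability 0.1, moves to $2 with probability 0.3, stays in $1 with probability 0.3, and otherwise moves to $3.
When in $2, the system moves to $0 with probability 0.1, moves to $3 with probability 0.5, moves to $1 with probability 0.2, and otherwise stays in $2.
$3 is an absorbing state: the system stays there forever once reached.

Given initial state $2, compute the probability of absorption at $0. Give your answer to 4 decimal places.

Let h(s) be the probability of absorption at $0 starting from transient state s. Then h($0) = 1 and h($3) = 0. By first-step analysis:
h($1) = 0.1·1 + 0.3·h($1) + 0.3·h($2) + 0.3·0
h($2) = 0.1·1 + 0.2·h($1) + 0.2·h($2) + 0.5·0
Solving: h($1) = 0.2200, h($2) = 0.1800.
Starting from $2, the probability is 0.1800.

0.1800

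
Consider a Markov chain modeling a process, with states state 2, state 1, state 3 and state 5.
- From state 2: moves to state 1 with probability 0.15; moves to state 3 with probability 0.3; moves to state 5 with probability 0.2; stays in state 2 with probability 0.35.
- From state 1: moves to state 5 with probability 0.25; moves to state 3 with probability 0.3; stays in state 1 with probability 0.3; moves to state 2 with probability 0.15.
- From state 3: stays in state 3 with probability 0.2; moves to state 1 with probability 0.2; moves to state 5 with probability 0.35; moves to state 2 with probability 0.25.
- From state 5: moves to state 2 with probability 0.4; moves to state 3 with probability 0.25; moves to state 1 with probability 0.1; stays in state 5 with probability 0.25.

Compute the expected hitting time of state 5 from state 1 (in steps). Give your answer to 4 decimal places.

Let t(s) be the expected number of steps to first reach state 5 from state s, with t(state 5) = 0. Conditioning on the first step:
t(state 2) = 1 + 0.35·t(state 2) + 0.15·t(state 1) + 0.3·t(state 3)
t(state 1) = 1 + 0.15·t(state 2) + 0.3·t(state 1) + 0.3·t(state 3)
t(state 3) = 1 + 0.25·t(state 2) + 0.2·t(state 1) + 0.2·t(state 3)
Solving: t(state 2) = 3.9915, t(state 1) = 3.7567, t(state 3) = 3.4365.
Expected steps from state 1 to state 5: 3.7567.

3.7567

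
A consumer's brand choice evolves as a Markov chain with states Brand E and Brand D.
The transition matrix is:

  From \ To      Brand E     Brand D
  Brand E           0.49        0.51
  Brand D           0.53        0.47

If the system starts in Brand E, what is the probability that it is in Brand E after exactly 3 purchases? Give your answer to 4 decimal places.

0.5096

Propagate the distribution vector 3 purchases from Brand E.
After 0 purchases: (1.0000, 0.0000)
After 1 purchase: (0.4900, 0.5100)
After 2 purchases: (0.5104, 0.4896)
After 3 purchases: (0.5096, 0.4904)
P(in Brand E after 3 purchases) = 0.5096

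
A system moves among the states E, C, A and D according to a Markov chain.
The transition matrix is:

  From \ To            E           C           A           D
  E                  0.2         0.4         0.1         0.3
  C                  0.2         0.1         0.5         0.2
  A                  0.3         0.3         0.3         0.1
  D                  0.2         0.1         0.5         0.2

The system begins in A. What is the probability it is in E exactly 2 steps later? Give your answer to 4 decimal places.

0.2300

Propagate the distribution vector 2 steps from A.
After 0 steps: (0.0000, 0.0000, 1.0000, 0.0000)
After 1 step: (0.3000, 0.3000, 0.3000, 0.1000)
After 2 steps: (0.2300, 0.2500, 0.3200, 0.2000)
P(in E after 2 steps) = 0.2300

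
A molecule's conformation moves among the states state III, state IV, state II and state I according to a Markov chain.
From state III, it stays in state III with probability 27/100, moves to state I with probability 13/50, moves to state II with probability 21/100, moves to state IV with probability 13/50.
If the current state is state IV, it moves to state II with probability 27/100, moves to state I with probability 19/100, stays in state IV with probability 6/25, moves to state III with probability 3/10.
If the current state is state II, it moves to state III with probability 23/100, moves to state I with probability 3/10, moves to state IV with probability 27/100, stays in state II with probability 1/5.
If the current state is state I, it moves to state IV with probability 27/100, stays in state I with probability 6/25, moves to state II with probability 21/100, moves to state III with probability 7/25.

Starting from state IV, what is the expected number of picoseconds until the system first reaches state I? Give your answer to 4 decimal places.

4.2495

Let t(s) be the expected number of picoseconds to first reach state I from state s, with t(state I) = 0. Conditioning on the first picosecond:
t(state III) = 1 + 0.27·t(state III) + 0.26·t(state IV) + 0.21·t(state II)
t(state IV) = 1 + 0.3·t(state III) + 0.24·t(state IV) + 0.27·t(state II)
t(state II) = 1 + 0.23·t(state III) + 0.27·t(state IV) + 0.2·t(state II)
Solving: t(state III) = 3.9852, t(state IV) = 4.2495, t(state II) = 3.8299.
Expected picoseconds from state IV to state I: 4.2495.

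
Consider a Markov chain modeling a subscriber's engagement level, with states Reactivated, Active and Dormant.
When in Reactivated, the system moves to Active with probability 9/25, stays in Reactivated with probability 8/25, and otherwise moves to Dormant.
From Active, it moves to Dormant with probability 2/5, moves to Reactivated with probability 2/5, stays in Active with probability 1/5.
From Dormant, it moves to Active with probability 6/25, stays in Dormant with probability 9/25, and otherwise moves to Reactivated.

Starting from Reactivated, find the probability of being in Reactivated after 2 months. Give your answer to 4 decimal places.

0.3744

Sum over the intermediate state after 1 month:
P = P(Reactivated→Reactivated)·P(Reactivated→Reactivated) + P(Reactivated→Active)·P(Active→Reactivated) + P(Reactivated→Dormant)·P(Dormant→Reactivated)
  = 0.32×0.32 + 0.36×0.4 + 0.32×0.4
  = 0.1024 + 0.1440 + 0.1280 = 0.3744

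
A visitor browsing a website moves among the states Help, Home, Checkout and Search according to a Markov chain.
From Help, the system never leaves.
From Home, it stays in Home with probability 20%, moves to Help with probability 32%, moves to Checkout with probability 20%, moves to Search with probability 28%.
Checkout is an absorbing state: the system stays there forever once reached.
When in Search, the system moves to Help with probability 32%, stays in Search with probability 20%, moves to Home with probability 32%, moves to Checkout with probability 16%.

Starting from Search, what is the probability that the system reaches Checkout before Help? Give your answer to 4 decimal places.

0.3488

Let h(s) be the probability of absorption at Checkout starting from transient state s. Then h(Checkout) = 1 and h(Help) = 0. By first-step analysis:
h(Home) = 0.32·0 + 0.2·h(Home) + 0.2·1 + 0.28·h(Search)
h(Search) = 0.32·0 + 0.32·h(Home) + 0.16·1 + 0.2·h(Search)
Solving: h(Home) = 0.3721, h(Search) = 0.3488.
Starting from Search, the probability is 0.3488.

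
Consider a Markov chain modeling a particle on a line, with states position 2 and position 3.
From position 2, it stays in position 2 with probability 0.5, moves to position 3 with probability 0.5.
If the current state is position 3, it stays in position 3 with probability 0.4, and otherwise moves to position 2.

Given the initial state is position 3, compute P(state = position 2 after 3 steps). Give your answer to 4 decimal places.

0.5460

Propagate the distribution vector 3 steps from position 3.
After 0 steps: (0.0000, 1.0000)
After 1 step: (0.6000, 0.4000)
After 2 steps: (0.5400, 0.4600)
After 3 steps: (0.5460, 0.4540)
P(in position 2 after 3 steps) = 0.5460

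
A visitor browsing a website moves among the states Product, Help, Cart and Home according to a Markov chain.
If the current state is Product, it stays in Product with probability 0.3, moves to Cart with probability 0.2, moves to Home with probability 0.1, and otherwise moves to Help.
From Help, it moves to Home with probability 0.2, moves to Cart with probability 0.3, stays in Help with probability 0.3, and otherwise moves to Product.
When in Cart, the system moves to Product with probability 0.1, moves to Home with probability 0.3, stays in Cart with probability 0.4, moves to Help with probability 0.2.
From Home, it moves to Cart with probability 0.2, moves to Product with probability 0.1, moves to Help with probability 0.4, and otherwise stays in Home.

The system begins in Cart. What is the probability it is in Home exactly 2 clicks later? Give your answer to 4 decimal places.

Propagate the distribution vector 2 clicks from Cart.
After 0 clicks: (0.0000, 0.0000, 1.0000, 0.0000)
After 1 click: (0.1000, 0.2000, 0.4000, 0.3000)
After 2 clicks: (0.1400, 0.3000, 0.3000, 0.2600)
P(in Home after 2 clicks) = 0.2600

0.2600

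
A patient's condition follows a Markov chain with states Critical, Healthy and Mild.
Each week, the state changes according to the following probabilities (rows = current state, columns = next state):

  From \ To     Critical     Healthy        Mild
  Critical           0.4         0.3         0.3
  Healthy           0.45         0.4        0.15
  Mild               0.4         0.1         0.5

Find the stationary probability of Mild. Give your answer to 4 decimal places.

Let the stationary distribution be π with π = πP and π_1 + π_2 + π_3 = 1.
π_1 = 0.4·π_1 + 0.45·π_2 + 0.4·π_3
π_2 = 0.3·π_1 + 0.4·π_2 + 0.1·π_3
Solving with the normalization constraint gives π = (0.4130, 0.2609, 0.3261).
So the stationary probability of Mild is 0.3261.

0.3261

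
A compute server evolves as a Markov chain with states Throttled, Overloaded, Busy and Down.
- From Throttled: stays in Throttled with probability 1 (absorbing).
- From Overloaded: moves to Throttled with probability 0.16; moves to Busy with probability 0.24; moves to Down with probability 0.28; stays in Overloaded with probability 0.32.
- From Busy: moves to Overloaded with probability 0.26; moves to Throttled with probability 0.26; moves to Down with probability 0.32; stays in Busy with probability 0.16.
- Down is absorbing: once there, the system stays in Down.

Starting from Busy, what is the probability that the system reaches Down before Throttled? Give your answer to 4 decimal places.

Let h(s) be the probability of absorption at Down starting from transient state s. Then h(Down) = 1 and h(Throttled) = 0. By first-step analysis:
h(Overloaded) = 0.16·0 + 0.32·h(Overloaded) + 0.24·h(Busy) + 0.28·1
h(Busy) = 0.26·0 + 0.26·h(Overloaded) + 0.16·h(Busy) + 0.32·1
Solving: h(Overloaded) = 0.6132, h(Busy) = 0.5708.
Starting from Busy, the probability is 0.5708.

0.5708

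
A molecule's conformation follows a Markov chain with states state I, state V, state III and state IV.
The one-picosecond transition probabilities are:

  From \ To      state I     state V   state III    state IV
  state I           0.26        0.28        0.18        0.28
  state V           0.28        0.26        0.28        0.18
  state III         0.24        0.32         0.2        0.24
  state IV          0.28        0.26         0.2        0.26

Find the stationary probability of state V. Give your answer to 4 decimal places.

0.2783

Let the stationary distribution be π with π = πP and π_1 + π_2 + π_3 + π_4 = 1.
π_1 = 0.26·π_1 + 0.28·π_2 + 0.24·π_3 + 0.28·π_4
π_2 = 0.28·π_1 + 0.26·π_2 + 0.32·π_3 + 0.26·π_4
π_3 = 0.18·π_1 + 0.28·π_2 + 0.2·π_3 + 0.2·π_4
Solving with the normalization constraint gives π = (0.2660, 0.2783, 0.2169, 0.2387).
So the stationary probability of state V is 0.2783.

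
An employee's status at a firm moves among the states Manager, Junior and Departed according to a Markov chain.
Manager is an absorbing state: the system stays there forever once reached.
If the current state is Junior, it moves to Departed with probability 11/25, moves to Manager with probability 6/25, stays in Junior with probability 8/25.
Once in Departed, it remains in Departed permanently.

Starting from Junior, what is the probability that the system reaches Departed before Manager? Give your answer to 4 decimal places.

0.6471

Let h(s) be the probability of absorption at Departed starting from transient state s. Then h(Departed) = 1 and h(Manager) = 0. By first-step analysis:
h(Junior) = 0.24·0 + 0.32·h(Junior) + 0.44·1
Solving: h(Junior) = 0.6471.
Starting from Junior, the probability is 0.6471.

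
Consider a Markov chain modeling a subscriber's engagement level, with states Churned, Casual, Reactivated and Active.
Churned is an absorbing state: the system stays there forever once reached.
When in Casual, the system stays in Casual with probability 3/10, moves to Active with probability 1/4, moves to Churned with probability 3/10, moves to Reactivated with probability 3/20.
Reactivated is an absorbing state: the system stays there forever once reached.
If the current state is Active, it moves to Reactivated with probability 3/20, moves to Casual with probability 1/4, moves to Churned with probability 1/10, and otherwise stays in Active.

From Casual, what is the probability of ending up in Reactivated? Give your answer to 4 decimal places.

0.3913

Let h(s) be the probability of absorption at Reactivated starting from transient state s. Then h(Reactivated) = 1 and h(Churned) = 0. By first-step analysis:
h(Casual) = 0.3·0 + 0.3·h(Casual) + 0.15·1 + 0.25·h(Active)
h(Active) = 0.1·0 + 0.25·h(Casual) + 0.15·1 + 0.5·h(Active)
Solving: h(Casual) = 0.3913, h(Active) = 0.4957.
Starting from Casual, the probability is 0.3913.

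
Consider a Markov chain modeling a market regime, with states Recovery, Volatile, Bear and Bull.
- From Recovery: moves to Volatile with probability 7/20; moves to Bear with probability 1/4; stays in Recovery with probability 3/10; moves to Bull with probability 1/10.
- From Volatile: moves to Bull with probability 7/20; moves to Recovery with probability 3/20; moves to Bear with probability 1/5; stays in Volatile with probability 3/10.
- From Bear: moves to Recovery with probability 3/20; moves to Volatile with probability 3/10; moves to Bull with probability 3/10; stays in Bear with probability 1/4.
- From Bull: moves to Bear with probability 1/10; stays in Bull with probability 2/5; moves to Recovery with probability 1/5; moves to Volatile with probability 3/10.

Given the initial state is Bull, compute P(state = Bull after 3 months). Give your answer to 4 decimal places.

Propagate the distribution vector 3 months from Bull.
After 0 months: (0.0000, 0.0000, 0.0000, 1.0000)
After 1 month: (0.2000, 0.3000, 0.1000, 0.4000)
After 2 months: (0.2000, 0.3100, 0.1750, 0.3150)
After 3 months: (0.1958, 0.3100, 0.1873, 0.3070)
P(in Bull after 3 months) = 0.3070

0.3070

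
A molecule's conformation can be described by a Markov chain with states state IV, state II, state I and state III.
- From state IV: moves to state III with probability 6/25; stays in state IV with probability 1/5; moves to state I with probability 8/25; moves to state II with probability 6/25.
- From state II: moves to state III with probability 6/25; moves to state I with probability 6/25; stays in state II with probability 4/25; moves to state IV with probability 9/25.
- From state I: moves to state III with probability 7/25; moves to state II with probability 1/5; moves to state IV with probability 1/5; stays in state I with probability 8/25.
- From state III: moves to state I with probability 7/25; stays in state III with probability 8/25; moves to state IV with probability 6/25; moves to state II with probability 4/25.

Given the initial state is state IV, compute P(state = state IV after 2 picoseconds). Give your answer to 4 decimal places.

0.2480

Propagate the distribution vector 2 picoseconds from state IV.
After 0 picoseconds: (1.0000, 0.0000, 0.0000, 0.0000)
After 1 picosecond: (0.2000, 0.2400, 0.3200, 0.2400)
After 2 picoseconds: (0.2480, 0.1888, 0.2912, 0.2720)
P(in state IV after 2 picoseconds) = 0.2480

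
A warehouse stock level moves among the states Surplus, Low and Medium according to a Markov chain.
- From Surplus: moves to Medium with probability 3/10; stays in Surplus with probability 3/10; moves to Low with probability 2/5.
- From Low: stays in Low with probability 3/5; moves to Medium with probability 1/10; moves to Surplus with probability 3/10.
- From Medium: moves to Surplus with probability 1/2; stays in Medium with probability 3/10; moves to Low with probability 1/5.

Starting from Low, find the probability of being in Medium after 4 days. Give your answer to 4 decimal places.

0.2072

Propagate the distribution vector 4 days from Low.
After 0 days: (0.0000, 1.0000, 0.0000)
After 1 day: (0.3000, 0.6000, 0.1000)
After 2 days: (0.3200, 0.5000, 0.1800)
After 3 days: (0.3360, 0.4640, 0.2000)
After 4 days: (0.3400, 0.4528, 0.2072)
P(in Medium after 4 days) = 0.2072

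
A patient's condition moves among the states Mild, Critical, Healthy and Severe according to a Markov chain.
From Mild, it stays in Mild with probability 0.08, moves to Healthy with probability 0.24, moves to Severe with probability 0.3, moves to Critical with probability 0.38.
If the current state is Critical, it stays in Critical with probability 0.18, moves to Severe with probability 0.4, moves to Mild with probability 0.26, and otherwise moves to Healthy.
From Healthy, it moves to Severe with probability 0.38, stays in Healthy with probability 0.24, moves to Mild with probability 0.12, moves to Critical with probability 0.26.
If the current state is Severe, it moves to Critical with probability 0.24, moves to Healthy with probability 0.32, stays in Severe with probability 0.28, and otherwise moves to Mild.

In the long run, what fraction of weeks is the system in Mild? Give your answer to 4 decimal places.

Let the stationary distribution be π with π = πP and π_1 + π_2 + π_3 + π_4 = 1.
π_1 = 0.08·π_1 + 0.26·π_2 + 0.12·π_3 + 0.16·π_4
π_2 = 0.38·π_1 + 0.18·π_2 + 0.26·π_3 + 0.24·π_4
π_3 = 0.24·π_1 + 0.16·π_2 + 0.24·π_3 + 0.32·π_4
Solving with the normalization constraint gives π = (0.1624, 0.2525, 0.2469, 0.3382).
So the stationary probability of Mild is 0.1624.

0.1624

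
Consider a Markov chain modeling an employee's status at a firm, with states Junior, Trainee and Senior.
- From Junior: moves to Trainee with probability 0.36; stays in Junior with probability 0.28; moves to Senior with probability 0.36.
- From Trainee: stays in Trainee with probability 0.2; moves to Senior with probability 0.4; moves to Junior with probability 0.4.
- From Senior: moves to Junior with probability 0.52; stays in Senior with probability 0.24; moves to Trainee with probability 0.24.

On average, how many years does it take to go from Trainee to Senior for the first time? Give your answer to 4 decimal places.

2.5926

Let t(s) be the expected number of years to first reach Senior from state s, with t(Senior) = 0. Conditioning on the first year:
t(Junior) = 1 + 0.28·t(Junior) + 0.36·t(Trainee)
t(Trainee) = 1 + 0.4·t(Junior) + 0.2·t(Trainee)
Solving: t(Junior) = 2.6852, t(Trainee) = 2.5926.
Expected years from Trainee to Senior: 2.5926.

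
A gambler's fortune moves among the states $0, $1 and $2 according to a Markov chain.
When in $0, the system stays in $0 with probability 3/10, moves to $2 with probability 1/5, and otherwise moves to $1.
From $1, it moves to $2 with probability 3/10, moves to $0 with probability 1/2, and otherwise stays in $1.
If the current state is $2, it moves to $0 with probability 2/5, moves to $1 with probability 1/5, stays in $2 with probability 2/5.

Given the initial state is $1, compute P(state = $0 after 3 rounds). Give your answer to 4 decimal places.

0.3980

Propagate the distribution vector 3 rounds from $1.
After 0 rounds: (0.0000, 1.0000, 0.0000)
After 1 round: (0.5000, 0.2000, 0.3000)
After 2 rounds: (0.3700, 0.3500, 0.2800)
After 3 rounds: (0.3980, 0.3110, 0.2910)
P(in $0 after 3 rounds) = 0.3980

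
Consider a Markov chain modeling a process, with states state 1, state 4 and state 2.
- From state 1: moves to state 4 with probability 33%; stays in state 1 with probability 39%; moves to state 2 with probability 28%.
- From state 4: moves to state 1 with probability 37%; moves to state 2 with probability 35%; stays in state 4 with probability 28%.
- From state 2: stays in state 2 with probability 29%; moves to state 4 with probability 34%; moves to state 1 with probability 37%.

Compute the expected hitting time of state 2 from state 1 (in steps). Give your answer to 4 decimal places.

Let t(s) be the expected number of steps to first reach state 2 from state s, with t(state 2) = 0. Conditioning on the first step:
t(state 1) = 1 + 0.39·t(state 1) + 0.33·t(state 4)
t(state 4) = 1 + 0.37·t(state 1) + 0.28·t(state 4)
Solving: t(state 1) = 3.3113, t(state 4) = 3.0905.
Expected steps from state 1 to state 2: 3.3113.

3.3113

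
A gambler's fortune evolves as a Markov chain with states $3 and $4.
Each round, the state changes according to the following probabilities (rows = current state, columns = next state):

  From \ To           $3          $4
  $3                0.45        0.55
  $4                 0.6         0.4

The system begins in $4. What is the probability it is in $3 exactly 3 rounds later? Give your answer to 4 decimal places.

0.5235

Propagate the distribution vector 3 rounds from $4.
After 0 rounds: (0.0000, 1.0000)
After 1 round: (0.6000, 0.4000)
After 2 rounds: (0.5100, 0.4900)
After 3 rounds: (0.5235, 0.4765)
P(in $3 after 3 rounds) = 0.5235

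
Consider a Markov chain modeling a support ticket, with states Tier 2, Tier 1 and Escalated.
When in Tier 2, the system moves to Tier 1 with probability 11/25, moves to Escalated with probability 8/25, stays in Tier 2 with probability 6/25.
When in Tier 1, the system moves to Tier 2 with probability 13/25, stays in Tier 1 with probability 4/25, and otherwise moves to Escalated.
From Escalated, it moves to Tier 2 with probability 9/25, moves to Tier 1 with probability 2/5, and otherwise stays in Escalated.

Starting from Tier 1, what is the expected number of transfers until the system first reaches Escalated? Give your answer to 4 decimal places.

3.1250

Let t(s) be the expected number of transfers to first reach Escalated from state s, with t(Escalated) = 0. Conditioning on the first transfer:
t(Tier 2) = 1 + 0.24·t(Tier 2) + 0.44·t(Tier 1)
t(Tier 1) = 1 + 0.52·t(Tier 2) + 0.16·t(Tier 1)
Solving: t(Tier 2) = 3.1250, t(Tier 1) = 3.1250.
Expected transfers from Tier 1 to Escalated: 3.1250.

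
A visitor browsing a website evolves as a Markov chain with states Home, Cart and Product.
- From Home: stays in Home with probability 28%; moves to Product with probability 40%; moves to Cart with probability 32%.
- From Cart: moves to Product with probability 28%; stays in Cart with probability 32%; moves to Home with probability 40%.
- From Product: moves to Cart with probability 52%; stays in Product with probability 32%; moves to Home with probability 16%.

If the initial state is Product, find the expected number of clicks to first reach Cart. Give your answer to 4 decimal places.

2.0677

Let t(s) be the expected number of clicks to first reach Cart from state s, with t(Cart) = 0. Conditioning on the first click:
t(Home) = 1 + 0.28·t(Home) + 0.4·t(Product)
t(Product) = 1 + 0.16·t(Home) + 0.32·t(Product)
Solving: t(Home) = 2.5376, t(Product) = 2.0677.
Expected clicks from Product to Cart: 2.0677.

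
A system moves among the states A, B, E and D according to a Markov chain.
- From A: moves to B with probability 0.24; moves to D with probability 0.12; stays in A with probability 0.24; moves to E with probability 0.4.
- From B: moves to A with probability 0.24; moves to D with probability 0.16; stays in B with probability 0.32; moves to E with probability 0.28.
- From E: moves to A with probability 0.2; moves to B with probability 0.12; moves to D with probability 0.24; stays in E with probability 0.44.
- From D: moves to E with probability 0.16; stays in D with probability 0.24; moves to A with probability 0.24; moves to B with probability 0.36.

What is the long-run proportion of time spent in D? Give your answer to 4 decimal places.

Let the stationary distribution be π with π = πP and π_1 + π_2 + π_3 + π_4 = 1.
π_1 = 0.24·π_1 + 0.24·π_2 + 0.2·π_3 + 0.24·π_4
π_2 = 0.24·π_1 + 0.32·π_2 + 0.12·π_3 + 0.36·π_4
π_3 = 0.4·π_1 + 0.28·π_2 + 0.44·π_3 + 0.16·π_4
Solving with the normalization constraint gives π = (0.2265, 0.2420, 0.3380, 0.1935).
So the stationary probability of D is 0.1935.

0.1935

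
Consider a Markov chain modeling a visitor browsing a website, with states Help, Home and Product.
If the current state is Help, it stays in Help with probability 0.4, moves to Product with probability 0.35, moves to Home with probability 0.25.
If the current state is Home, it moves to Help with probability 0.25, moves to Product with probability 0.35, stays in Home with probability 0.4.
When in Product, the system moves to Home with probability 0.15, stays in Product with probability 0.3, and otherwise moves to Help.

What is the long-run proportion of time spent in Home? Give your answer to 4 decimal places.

0.2549

Let the stationary distribution be π with π = πP and π_1 + π_2 + π_3 = 1.
π_1 = 0.4·π_1 + 0.25·π_2 + 0.55·π_3
π_2 = 0.25·π_1 + 0.4·π_2 + 0.15·π_3
Solving with the normalization constraint gives π = (0.4118, 0.2549, 0.3333).
So the stationary probability of Home is 0.2549.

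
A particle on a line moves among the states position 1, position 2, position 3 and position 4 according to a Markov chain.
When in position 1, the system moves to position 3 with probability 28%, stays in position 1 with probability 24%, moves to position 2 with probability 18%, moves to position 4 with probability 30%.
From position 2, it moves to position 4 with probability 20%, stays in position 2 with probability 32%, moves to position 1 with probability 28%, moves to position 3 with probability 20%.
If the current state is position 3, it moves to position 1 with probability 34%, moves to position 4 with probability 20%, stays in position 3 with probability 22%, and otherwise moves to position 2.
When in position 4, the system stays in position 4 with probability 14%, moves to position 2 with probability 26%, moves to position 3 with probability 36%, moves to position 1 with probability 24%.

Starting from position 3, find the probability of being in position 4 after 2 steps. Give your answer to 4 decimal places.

0.2220

Propagate the distribution vector 2 steps from position 3.
After 0 steps: (0.0000, 0.0000, 1.0000, 0.0000)
After 1 step: (0.3400, 0.2400, 0.2200, 0.2000)
After 2 steps: (0.2716, 0.2428, 0.2636, 0.2220)
P(in position 4 after 2 steps) = 0.2220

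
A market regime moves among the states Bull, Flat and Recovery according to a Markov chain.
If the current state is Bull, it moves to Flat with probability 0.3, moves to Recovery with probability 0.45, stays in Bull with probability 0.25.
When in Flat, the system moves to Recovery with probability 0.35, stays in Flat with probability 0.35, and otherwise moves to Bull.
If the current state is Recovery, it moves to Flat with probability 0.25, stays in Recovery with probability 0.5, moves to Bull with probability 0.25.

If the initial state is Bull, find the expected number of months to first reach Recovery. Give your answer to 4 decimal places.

2.3899

Let t(s) be the expected number of months to first reach Recovery from state s, with t(Recovery) = 0. Conditioning on the first month:
t(Bull) = 1 + 0.25·t(Bull) + 0.3·t(Flat)
t(Flat) = 1 + 0.3·t(Bull) + 0.35·t(Flat)
Solving: t(Bull) = 2.3899, t(Flat) = 2.6415.
Expected months from Bull to Recovery: 2.3899.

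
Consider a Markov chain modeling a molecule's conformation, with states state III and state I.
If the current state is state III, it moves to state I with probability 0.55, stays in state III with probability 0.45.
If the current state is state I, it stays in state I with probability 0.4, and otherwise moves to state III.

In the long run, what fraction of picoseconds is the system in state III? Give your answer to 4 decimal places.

Let the stationary distribution be π with π = πP and π_1 + π_2 = 1.
π_1 = 0.45·π_1 + 0.6·π_2
Solving with the normalization constraint gives π = (0.5217, 0.4783).
So the stationary probability of state III is 0.5217.

0.5217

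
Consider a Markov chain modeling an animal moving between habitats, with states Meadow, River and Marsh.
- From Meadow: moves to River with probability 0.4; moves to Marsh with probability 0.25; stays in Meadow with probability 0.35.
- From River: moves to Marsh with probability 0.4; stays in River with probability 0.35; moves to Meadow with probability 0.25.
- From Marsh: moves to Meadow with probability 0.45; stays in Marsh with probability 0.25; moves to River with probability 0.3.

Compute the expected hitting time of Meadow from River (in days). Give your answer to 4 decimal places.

Let t(s) be the expected number of days to first reach Meadow from state s, with t(Meadow) = 0. Conditioning on the first day:
t(River) = 1 + 0.35·t(River) + 0.4·t(Marsh)
t(Marsh) = 1 + 0.3·t(River) + 0.25·t(Marsh)
Solving: t(River) = 3.1293, t(Marsh) = 2.5850.
Expected days from River to Meadow: 3.1293.

3.1293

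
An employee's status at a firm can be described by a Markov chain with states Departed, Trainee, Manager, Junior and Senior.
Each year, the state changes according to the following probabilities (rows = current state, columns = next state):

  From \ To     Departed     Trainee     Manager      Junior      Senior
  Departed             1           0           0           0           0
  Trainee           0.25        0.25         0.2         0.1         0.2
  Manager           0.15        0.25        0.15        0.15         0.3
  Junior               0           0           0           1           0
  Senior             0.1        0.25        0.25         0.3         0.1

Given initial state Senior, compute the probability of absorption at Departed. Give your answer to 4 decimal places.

0.4053

Let h(s) be the probability of absorption at Departed starting from transient state s. Then h(Departed) = 1 and h(Junior) = 0. By first-step analysis:
h(Trainee) = 0.25·1 + 0.25·h(Trainee) + 0.2·h(Manager) + 0.1·0 + 0.2·h(Senior)
h(Manager) = 0.15·1 + 0.25·h(Trainee) + 0.15·h(Manager) + 0.15·0 + 0.3·h(Senior)
h(Senior) = 0.1·1 + 0.25·h(Trainee) + 0.25·h(Manager) + 0.3·0 + 0.1·h(Senior)
Solving: h(Trainee) = 0.5714, h(Manager) = 0.4876, h(Senior) = 0.4053.
Starting from Senior, the probability is 0.4053.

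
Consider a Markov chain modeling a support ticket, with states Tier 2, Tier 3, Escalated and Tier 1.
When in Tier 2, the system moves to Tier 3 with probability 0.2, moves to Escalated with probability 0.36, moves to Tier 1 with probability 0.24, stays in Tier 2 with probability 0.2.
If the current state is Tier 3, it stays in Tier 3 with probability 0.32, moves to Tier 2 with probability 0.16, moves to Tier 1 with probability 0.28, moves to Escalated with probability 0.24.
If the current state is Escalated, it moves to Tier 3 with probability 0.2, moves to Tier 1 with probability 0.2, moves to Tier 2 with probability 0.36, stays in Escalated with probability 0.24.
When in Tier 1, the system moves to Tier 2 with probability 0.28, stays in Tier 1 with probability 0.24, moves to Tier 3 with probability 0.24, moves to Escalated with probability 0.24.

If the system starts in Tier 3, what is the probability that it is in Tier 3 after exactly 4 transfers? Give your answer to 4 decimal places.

Propagate the distribution vector 4 transfers from Tier 3.
After 0 transfers: (0.0000, 1.0000, 0.0000, 0.0000)
After 1 transfer: (0.1600, 0.3200, 0.2400, 0.2800)
After 2 transfers: (0.2480, 0.2496, 0.2592, 0.2432)
After 3 transfers: (0.2509, 0.2397, 0.2698, 0.2396)
After 4 transfers: (0.2527, 0.2383, 0.2701, 0.2388)
P(in Tier 3 after 4 transfers) = 0.2383

0.2383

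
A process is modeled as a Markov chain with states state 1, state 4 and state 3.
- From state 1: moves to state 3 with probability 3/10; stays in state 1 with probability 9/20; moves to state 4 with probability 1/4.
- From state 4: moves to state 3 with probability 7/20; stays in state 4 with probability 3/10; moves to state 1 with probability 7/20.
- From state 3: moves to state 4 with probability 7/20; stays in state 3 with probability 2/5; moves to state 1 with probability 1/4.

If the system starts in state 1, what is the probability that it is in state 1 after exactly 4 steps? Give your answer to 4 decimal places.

Propagate the distribution vector 4 steps from state 1.
After 0 steps: (1.0000, 0.0000, 0.0000)
After 1 step: (0.4500, 0.2500, 0.3000)
After 2 steps: (0.3650, 0.2925, 0.3425)
After 3 steps: (0.3523, 0.2989, 0.3489)
After 4 steps: (0.3503, 0.2998, 0.3498)
P(in state 1 after 4 steps) = 0.3503

0.3503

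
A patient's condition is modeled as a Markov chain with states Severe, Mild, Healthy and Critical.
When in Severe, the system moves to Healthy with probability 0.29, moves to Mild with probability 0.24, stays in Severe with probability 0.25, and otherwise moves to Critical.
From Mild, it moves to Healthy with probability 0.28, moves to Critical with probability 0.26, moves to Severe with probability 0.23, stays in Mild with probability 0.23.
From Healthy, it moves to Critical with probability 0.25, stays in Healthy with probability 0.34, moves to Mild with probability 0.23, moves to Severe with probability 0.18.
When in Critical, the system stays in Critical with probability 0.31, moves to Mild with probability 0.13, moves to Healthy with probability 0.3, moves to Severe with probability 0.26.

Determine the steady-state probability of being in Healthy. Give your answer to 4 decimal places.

0.3058

Let the stationary distribution be π with π = πP and π_1 + π_2 + π_3 + π_4 = 1.
π_1 = 0.25·π_1 + 0.23·π_2 + 0.18·π_3 + 0.26·π_4
π_2 = 0.24·π_1 + 0.23·π_2 + 0.23·π_3 + 0.13·π_4
π_3 = 0.29·π_1 + 0.28·π_2 + 0.34·π_3 + 0.3·π_4
Solving with the normalization constraint gives π = (0.2271, 0.2062, 0.3058, 0.2609).
So the stationary probability of Healthy is 0.3058.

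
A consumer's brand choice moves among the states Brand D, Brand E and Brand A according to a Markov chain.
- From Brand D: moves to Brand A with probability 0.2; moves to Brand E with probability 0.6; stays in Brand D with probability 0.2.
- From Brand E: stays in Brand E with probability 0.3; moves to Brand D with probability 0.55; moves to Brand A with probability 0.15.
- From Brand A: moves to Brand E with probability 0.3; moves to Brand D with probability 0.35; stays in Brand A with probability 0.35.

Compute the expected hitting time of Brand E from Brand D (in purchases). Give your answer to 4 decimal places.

1.8889

Let t(s) be the expected number of purchases to first reach Brand E from state s, with t(Brand E) = 0. Conditioning on the first purchase:
t(Brand D) = 1 + 0.2·t(Brand D) + 0.2·t(Brand A)
t(Brand A) = 1 + 0.35·t(Brand D) + 0.35·t(Brand A)
Solving: t(Brand D) = 1.8889, t(Brand A) = 2.5556.
Expected purchases from Brand D to Brand E: 1.8889.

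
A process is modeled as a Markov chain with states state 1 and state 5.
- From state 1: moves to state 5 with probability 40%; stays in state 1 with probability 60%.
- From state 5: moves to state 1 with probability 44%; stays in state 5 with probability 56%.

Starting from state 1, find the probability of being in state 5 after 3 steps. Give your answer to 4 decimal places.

0.4742

Propagate the distribution vector 3 steps from state 1.
After 0 steps: (1.0000, 0.0000)
After 1 step: (0.6000, 0.4000)
After 2 steps: (0.5360, 0.4640)
After 3 steps: (0.5258, 0.4742)
P(in state 5 after 3 steps) = 0.4742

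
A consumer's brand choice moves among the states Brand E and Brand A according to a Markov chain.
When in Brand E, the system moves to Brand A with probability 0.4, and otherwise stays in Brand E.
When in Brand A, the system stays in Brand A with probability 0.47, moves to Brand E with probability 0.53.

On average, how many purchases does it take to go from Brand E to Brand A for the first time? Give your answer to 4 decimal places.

Let t(s) be the expected number of purchases to first reach Brand A from state s, with t(Brand A) = 0. Conditioning on the first purchase:
t(Brand E) = 1 + 0.6·t(Brand E)
Solving: t(Brand E) = 2.5000.
Expected purchases from Brand E to Brand A: 2.5000.

2.5000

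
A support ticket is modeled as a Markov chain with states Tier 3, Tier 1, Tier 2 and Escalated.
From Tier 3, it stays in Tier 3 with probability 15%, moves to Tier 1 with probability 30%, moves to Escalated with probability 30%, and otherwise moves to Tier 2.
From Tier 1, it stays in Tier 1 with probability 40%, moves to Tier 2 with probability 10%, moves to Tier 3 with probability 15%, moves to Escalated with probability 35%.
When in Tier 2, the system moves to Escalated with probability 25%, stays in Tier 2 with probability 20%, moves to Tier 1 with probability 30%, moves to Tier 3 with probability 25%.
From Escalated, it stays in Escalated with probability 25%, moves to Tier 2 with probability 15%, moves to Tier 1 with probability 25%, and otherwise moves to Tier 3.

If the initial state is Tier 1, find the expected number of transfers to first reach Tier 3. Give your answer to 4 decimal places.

Let t(s) be the expected number of transfers to first reach Tier 3 from state s, with t(Tier 3) = 0. Conditioning on the first transfer:
t(Tier 1) = 1 + 0.4·t(Tier 1) + 0.1·t(Tier 2) + 0.35·t(Escalated)
t(Tier 2) = 1 + 0.3·t(Tier 1) + 0.2·t(Tier 2) + 0.25·t(Escalated)
t(Escalated) = 1 + 0.25·t(Tier 1) + 0.15·t(Tier 2) + 0.25·t(Escalated)
Solving: t(Tier 1) = 4.4619, t(Tier 2) = 4.0583, t(Escalated) = 3.6323.
Expected transfers from Tier 1 to Tier 3: 4.4619.

4.4619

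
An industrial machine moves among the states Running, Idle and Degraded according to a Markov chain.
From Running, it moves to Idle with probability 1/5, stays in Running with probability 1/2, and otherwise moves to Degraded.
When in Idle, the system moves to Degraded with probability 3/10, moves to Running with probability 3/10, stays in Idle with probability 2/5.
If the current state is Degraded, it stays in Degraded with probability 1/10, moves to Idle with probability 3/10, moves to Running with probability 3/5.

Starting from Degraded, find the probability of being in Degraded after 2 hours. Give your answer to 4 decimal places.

0.2800

Sum over the intermediate state after 1 hour:
P = P(Degraded→Running)·P(Running→Degraded) + P(Degraded→Idle)·P(Idle→Degraded) + P(Degraded→Degraded)·P(Degraded→Degraded)
  = 0.6×0.3 + 0.3×0.3 + 0.1×0.1
  = 0.1800 + 0.0900 + 0.0100 = 0.2800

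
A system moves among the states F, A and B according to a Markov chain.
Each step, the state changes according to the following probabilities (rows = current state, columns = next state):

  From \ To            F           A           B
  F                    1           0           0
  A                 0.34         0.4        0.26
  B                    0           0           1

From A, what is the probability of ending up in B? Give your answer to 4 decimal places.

0.4333

Let h(s) be the probability of absorption at B starting from transient state s. Then h(B) = 1 and h(F) = 0. By first-step analysis:
h(A) = 0.34·0 + 0.4·h(A) + 0.26·1
Solving: h(A) = 0.4333.
Starting from A, the probability is 0.4333.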